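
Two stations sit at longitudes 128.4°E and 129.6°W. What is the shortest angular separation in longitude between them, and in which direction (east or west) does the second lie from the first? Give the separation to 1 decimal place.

102.0° east

Raw difference: -129.6 − 128.4 = -258.0°.
Normalise into (−180°, 180°]: -258.0° + 360° = 102.0°.
Positive ⇒ the second point lies to the east; separation 102.0°.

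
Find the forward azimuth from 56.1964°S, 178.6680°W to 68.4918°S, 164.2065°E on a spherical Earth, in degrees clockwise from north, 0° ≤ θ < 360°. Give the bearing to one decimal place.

Δλ = 164.2065 − -178.6680 = 342.8745°; wrapped into (−180°, 180°]: -17.1255°.
θ = atan2( sin Δλ · cos φ₂ , cos φ₁ · sin φ₂ − sin φ₁ · cos φ₂ · cos Δλ )
  = atan2(-0.10796, -0.22646) = -154.511° → normalised to [0°, 360°): 205.489°.

205.5°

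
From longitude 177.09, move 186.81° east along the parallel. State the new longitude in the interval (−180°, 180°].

Start at +177.09°; shift +186.81° → +363.90°.
+363.90° lies outside (−180°, 180°]; subtract 360° → +3.90°.

+3.90°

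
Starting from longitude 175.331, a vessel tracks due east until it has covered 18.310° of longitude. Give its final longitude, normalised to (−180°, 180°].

-166.359°

Start at +175.331°; shift +18.310° → +193.641°.
+193.641° lies outside (−180°, 180°]; subtract 360° → -166.359°.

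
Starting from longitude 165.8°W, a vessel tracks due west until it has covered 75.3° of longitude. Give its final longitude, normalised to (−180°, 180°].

Start at -165.8°; shift −75.3° → -241.1°.
-241.1° lies outside (−180°, 180°]; add 360° → +118.9°.

118.9°E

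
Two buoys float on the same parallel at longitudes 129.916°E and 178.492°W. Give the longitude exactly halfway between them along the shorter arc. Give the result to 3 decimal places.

Signed shortest Δλ from +129.916° to -178.492° is +51.592°.
Midpoint longitude = +129.916° + (+51.592°)/2 = +129.916° + 25.796° = +155.712°.
(The naïve average (+129.916 + -178.492)/2 = -24.288° is on the wrong side of the globe.)

155.712°E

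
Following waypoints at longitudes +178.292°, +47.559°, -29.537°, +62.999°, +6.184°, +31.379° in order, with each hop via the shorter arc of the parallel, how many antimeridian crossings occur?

Leg 1: +178.292° → +47.559°, shortest Δλ = -130.733° (west) — does not cross 180°.
Leg 2: +47.559° → -29.537°, shortest Δλ = -77.096° (west) — does not cross 180°.
Leg 3: -29.537° → +62.999°, shortest Δλ = 92.536° (east) — does not cross 180°.
Leg 4: +62.999° → +6.184°, shortest Δλ = -56.815° (west) — does not cross 180°.
Leg 5: +6.184° → +31.379°, shortest Δλ = 25.195° (east) — does not cross 180°.
Total crossings: 0.

0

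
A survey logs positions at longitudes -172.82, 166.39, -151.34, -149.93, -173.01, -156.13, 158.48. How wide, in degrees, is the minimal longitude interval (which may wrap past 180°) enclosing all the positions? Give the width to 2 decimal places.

Sort the longitudes: -173.01°, -172.82°, -156.13°, -151.34°, -149.93°, +158.48°, +166.39°.
Eastward gaps between consecutive values (wrapping around): 0.19°, 16.69°, 4.79°, 1.41°, 308.41°, 7.91°, 20.60°.
Largest gap = 308.41° ⇒ minimal covering band is its complement: 360° − 308.41° = 51.59°.
Band runs from +158.48° eastward to -149.93°, crossing the antimeridian.

51.59°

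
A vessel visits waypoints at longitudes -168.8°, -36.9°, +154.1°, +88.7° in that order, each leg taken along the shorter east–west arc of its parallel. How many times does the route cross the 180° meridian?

1

Leg 1: -168.8° → -36.9°, shortest Δλ = 131.9° (east) — does not cross 180°.
Leg 2: -36.9° → +154.1°, shortest Δλ = -169.0° (west) — crosses 180°.
Leg 3: +154.1° → +88.7°, shortest Δλ = -65.4° (west) — does not cross 180°.
Total crossings: 1.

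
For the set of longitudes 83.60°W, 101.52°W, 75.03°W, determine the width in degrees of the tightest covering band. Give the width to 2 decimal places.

Sort the longitudes: -101.52°, -83.60°, -75.03°.
Eastward gaps between consecutive values (wrapping around): 17.92°, 8.57°, 333.51°.
Largest gap = 333.51° ⇒ minimal covering band is its complement: 360° − 333.51° = 26.49°.
Band runs from -101.52° eastward to -75.03°.

26.49°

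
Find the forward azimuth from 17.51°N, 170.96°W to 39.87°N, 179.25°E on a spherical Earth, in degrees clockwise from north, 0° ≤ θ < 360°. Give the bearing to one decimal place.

Δλ = 179.25 − -170.96 = 350.21°; wrapped into (−180°, 180°]: -9.79°.
θ = atan2( sin Δλ · cos φ₂ , cos φ₁ · sin φ₂ − sin φ₁ · cos φ₂ · cos Δλ )
  = atan2(-0.13050, 0.38379) = -18.780° → normalised to [0°, 360°): 341.220°.

341.2°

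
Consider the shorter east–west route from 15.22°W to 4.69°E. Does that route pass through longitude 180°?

No

Signed shortest Δλ = ((4.69 − -15.22 + 180) mod 360) − 180 = 19.91°.
Going east by 19.91° from -15.22° reaches +4.69° without touching 180°.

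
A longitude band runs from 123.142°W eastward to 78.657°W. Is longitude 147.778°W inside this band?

No

Band width going east from -123.142° to -78.657°: ((-78.657 − -123.142) mod 360) = 44.485°.
Offset of -147.778° east of the west edge: ((-147.778 − -123.142) mod 360) = 335.364°.
335.364° > 44.485° ⇒ outside.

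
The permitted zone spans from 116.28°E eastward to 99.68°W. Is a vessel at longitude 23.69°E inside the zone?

Band width going east from +116.28° to -99.68°: ((-99.68 − 116.28) mod 360) = 144.04°.
Offset of +23.69° east of the west edge: ((23.69 − 116.28) mod 360) = 267.41°.
267.41° > 144.04° ⇒ outside.

No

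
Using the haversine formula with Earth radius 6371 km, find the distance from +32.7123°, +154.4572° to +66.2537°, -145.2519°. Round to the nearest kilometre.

5393 km

Δλ = -145.2519 − 154.4572 = -299.7091°; wrapped into (−180°, 180°]: 60.2909°.
Δφ = 66.2537 − 32.7123 = 33.5414°.
a = sin²(Δφ/2) + cos φ₁ · cos φ₂ · sin²(Δλ/2) = 0.168707.
c = 2·atan2(√a, √(1−a)) = 0.84653 rad → d = 6371·c ≈ 5393.25 km.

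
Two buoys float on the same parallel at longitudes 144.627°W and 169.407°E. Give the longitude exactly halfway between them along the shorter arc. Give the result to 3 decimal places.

167.610°W

Signed shortest Δλ from -144.627° to +169.407° is -45.966°.
Midpoint longitude = -144.627° + (-45.966°)/2 = -144.627° − 22.983° = -167.610°.
(The naïve average (-144.627 + +169.407)/2 = 12.39° is on the wrong side of the globe.)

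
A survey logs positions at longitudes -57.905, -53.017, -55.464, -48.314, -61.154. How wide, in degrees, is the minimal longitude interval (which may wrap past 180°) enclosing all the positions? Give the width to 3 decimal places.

12.840°

Sort the longitudes: -61.154°, -57.905°, -55.464°, -53.017°, -48.314°.
Eastward gaps between consecutive values (wrapping around): 3.249°, 2.441°, 2.447°, 4.703°, 347.160°.
Largest gap = 347.160° ⇒ minimal covering band is its complement: 360° − 347.160° = 12.840°.
Band runs from -61.154° eastward to -48.314°.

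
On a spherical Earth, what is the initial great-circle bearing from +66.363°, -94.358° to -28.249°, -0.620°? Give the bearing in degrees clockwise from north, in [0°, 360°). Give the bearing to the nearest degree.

99°

Δλ = -0.620 − -94.358 = 93.738°.
θ = atan2( sin Δλ · cos φ₂ , cos φ₁ · sin φ₂ − sin φ₁ · cos φ₂ · cos Δλ )
  = atan2(0.87902, -0.13716) = 98.868° → normalised to [0°, 360°): 98.868°.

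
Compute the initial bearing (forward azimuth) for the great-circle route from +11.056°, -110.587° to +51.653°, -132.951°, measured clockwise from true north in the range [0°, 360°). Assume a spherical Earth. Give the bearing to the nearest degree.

Δλ = -132.951 − -110.587 = -22.364°.
θ = atan2( sin Δλ · cos φ₂ , cos φ₁ · sin φ₂ − sin φ₁ · cos φ₂ · cos Δλ )
  = atan2(-0.23606, 0.65968) = -19.689° → normalised to [0°, 360°): 340.311°.

340°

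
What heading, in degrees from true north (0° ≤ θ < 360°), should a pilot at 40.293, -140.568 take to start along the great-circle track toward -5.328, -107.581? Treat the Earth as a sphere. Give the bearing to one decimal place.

Δλ = -107.581 − -140.568 = 32.987°.
θ = atan2( sin Δλ · cos φ₂ , cos φ₁ · sin φ₂ − sin φ₁ · cos φ₂ · cos Δλ )
  = atan2(0.54210, -0.61093) = 138.416° → normalised to [0°, 360°): 138.416°.

138.4°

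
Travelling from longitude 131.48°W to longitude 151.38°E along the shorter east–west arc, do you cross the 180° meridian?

Yes

Naïve |151.38 − -131.48| = 282.86° > 180°, so the shorter arc goes the other way round — across 180°.
Signed shortest Δλ = ((151.38 − -131.48 + 180) mod 360) − 180 = -77.14°.
Going west by 77.14° from -131.48° passes through 180° before reaching +151.38°.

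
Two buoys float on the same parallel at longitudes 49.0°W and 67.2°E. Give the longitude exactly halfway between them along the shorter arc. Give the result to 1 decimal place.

Signed shortest Δλ from -49.0° to +67.2° is +116.2°.
Midpoint longitude = -49.0° + (+116.2°)/2 = -49.0° + 58.1° = +9.1°.

9.1°E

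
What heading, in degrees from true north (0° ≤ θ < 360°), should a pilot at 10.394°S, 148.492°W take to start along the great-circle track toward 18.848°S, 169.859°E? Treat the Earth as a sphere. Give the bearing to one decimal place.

253.2°

Δλ = 169.859 − -148.492 = 318.351°; wrapped into (−180°, 180°]: -41.649°.
θ = atan2( sin Δλ · cos φ₂ , cos φ₁ · sin φ₂ − sin φ₁ · cos φ₂ · cos Δλ )
  = atan2(-0.62893, -0.19017) = -106.824° → normalised to [0°, 360°): 253.176°.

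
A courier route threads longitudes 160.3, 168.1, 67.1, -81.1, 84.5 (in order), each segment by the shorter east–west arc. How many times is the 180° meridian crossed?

Leg 1: +160.3° → +168.1°, shortest Δλ = 7.8° (east) — does not cross 180°.
Leg 2: +168.1° → +67.1°, shortest Δλ = -101.0° (west) — does not cross 180°.
Leg 3: +67.1° → -81.1°, shortest Δλ = -148.2° (west) — does not cross 180°.
Leg 4: -81.1° → +84.5°, shortest Δλ = 165.6° (east) — does not cross 180°.
Total crossings: 0.

0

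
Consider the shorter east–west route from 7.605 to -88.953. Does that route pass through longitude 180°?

Signed shortest Δλ = ((-88.953 − 7.605 + 180) mod 360) − 180 = -96.558°.
Going west by 96.558° from +7.605° reaches -88.953° without touching 180°.

No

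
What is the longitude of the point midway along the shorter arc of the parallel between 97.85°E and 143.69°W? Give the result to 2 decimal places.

157.08°E

Signed shortest Δλ from +97.85° to -143.69° is +118.46°.
Midpoint longitude = +97.85° + (+118.46°)/2 = +97.85° + 59.23° = +157.08°.
(The naïve average (+97.85 + -143.69)/2 = -22.92° is on the wrong side of the globe.)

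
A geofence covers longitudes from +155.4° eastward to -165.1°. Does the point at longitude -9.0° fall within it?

Band width going east from +155.4° to -165.1°: ((-165.1 − 155.4) mod 360) = 39.5°.
Offset of -9.0° east of the west edge: ((-9.0 − 155.4) mod 360) = 195.6°.
195.6° > 39.5° ⇒ outside.

No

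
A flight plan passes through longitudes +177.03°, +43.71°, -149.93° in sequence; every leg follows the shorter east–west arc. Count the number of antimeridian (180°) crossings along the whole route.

1

Leg 1: +177.03° → +43.71°, shortest Δλ = -133.32° (west) — does not cross 180°.
Leg 2: +43.71° → -149.93°, shortest Δλ = 166.36° (east) — crosses 180°.
Total crossings: 1.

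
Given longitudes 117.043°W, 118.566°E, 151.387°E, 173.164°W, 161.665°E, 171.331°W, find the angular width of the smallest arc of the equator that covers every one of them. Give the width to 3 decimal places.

124.391°

Sort the longitudes: -173.164°, -171.331°, -117.043°, +118.566°, +151.387°, +161.665°.
Eastward gaps between consecutive values (wrapping around): 1.833°, 54.288°, 235.609°, 32.821°, 10.278°, 25.171°.
Largest gap = 235.609° ⇒ minimal covering band is its complement: 360° − 235.609° = 124.391°.
Band runs from +118.566° eastward to -117.043°, crossing the antimeridian.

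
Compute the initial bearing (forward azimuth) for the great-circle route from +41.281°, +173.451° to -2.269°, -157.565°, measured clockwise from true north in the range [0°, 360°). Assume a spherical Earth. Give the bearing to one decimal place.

Δλ = -157.565 − 173.451 = -331.016°; wrapped into (−180°, 180°]: 28.984°.
θ = atan2( sin Δλ · cos φ₂ , cos φ₁ · sin φ₂ − sin φ₁ · cos φ₂ · cos Δλ )
  = atan2(0.48419, -0.60642) = 141.395° → normalised to [0°, 360°): 141.395°.

141.4°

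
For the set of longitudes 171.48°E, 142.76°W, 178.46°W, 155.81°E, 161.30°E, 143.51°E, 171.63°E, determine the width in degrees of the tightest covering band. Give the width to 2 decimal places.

73.73°

Sort the longitudes: -178.46°, -142.76°, +143.51°, +155.81°, +161.30°, +171.48°, +171.63°.
Eastward gaps between consecutive values (wrapping around): 35.70°, 286.27°, 12.30°, 5.49°, 10.18°, 0.15°, 9.91°.
Largest gap = 286.27° ⇒ minimal covering band is its complement: 360° − 286.27° = 73.73°.
Band runs from +143.51° eastward to -142.76°, crossing the antimeridian.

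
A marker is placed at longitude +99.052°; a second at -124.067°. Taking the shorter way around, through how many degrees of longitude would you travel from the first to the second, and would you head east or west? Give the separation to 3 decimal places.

136.881° east

Raw difference: -124.067 − 99.052 = -223.119°.
Normalise into (−180°, 180°]: -223.119° + 360° = 136.881°.
Positive ⇒ the second point lies to the east; separation 136.881°.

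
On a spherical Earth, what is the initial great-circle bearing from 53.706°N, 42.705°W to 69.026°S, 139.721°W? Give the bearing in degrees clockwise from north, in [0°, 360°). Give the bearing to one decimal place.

214.5°

Δλ = -139.721 − -42.705 = -97.016°.
θ = atan2( sin Δλ · cos φ₂ , cos φ₁ · sin φ₂ − sin φ₁ · cos φ₂ · cos Δλ )
  = atan2(-0.35526, -0.51747) = -145.529° → normalised to [0°, 360°): 214.471°.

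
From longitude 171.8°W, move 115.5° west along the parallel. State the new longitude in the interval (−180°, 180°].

Start at -171.8°; shift −115.5° → -287.3°.
-287.3° lies outside (−180°, 180°]; add 360° → +72.7°.

72.7°E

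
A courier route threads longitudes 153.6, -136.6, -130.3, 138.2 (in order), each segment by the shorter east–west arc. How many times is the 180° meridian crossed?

2

Leg 1: +153.6° → -136.6°, shortest Δλ = 69.8° (east) — crosses 180°.
Leg 2: -136.6° → -130.3°, shortest Δλ = 6.3° (east) — does not cross 180°.
Leg 3: -130.3° → +138.2°, shortest Δλ = -91.5° (west) — crosses 180°.
Total crossings: 2.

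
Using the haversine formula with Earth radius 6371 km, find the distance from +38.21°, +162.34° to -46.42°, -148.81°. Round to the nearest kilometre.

10592 km

Δλ = -148.81 − 162.34 = -311.15°; wrapped into (−180°, 180°]: 48.85°.
Δφ = -46.42 − 38.21 = -84.63°.
a = sin²(Δφ/2) + cos φ₁ · cos φ₂ · sin²(Δλ/2) = 0.545823.
c = 2·atan2(√a, √(1−a)) = 1.66257 rad → d = 6371·c ≈ 10592.24 km.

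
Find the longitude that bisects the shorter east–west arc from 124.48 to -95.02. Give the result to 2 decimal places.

-165.27°

Signed shortest Δλ from +124.48° to -95.02° is +140.50°.
Midpoint longitude = +124.48° + (+140.50°)/2 = +124.48° + 70.25° = +194.73°.
Normalise into (−180°, 180°]: -165.27°.
(The naïve average (+124.48 + -95.02)/2 = 14.73° is on the wrong side of the globe.)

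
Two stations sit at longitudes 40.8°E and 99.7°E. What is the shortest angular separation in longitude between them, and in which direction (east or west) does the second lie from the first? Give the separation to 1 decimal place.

Raw difference: 99.7 − 40.8 = 58.9°.
Normalise into (−180°, 180°]: 58.9° stays 58.9°.
Positive ⇒ the second point lies to the east; separation 58.9°.

58.9° east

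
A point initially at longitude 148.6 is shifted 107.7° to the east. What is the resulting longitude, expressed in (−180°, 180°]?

-103.7°

Start at +148.6°; shift +107.7° → +256.3°.
+256.3° lies outside (−180°, 180°]; subtract 360° → -103.7°.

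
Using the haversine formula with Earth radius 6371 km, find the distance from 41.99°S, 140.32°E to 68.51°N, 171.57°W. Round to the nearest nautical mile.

6974 nmi

Δλ = -171.57 − 140.32 = -311.89°; wrapped into (−180°, 180°]: 48.11°.
Δφ = 68.51 − -41.99 = 110.50°.
a = sin²(Δφ/2) + cos φ₁ · cos φ₂ · sin²(Δλ/2) = 0.720344.
c = 2·atan2(√a, √(1−a)) = 2.02716 rad → d = 6371·c ≈ 12915.04 km ≈ 6973.56 nmi.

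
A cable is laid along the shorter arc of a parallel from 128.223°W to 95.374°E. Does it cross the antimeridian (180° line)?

Yes

Naïve |95.374 − -128.223| = 223.597° > 180°, so the shorter arc goes the other way round — across 180°.
Signed shortest Δλ = ((95.374 − -128.223 + 180) mod 360) − 180 = -136.403°.
Going west by 136.403° from -128.223° passes through 180° before reaching +95.374°.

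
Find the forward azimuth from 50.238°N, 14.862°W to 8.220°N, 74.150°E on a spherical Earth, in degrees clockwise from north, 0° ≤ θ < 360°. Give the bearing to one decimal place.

Δλ = 74.150 − -14.862 = 89.012°.
θ = atan2( sin Δλ · cos φ₂ , cos φ₁ · sin φ₂ − sin φ₁ · cos φ₂ · cos Δλ )
  = atan2(0.98958, 0.07833) = 85.474° → normalised to [0°, 360°): 85.474°.

85.5°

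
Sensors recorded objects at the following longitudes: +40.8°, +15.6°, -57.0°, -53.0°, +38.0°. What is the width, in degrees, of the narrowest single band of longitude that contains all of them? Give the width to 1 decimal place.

Sort the longitudes: -57.0°, -53.0°, +15.6°, +38.0°, +40.8°.
Eastward gaps between consecutive values (wrapping around): 4.0°, 68.6°, 22.4°, 2.8°, 262.2°.
Largest gap = 262.2° ⇒ minimal covering band is its complement: 360° − 262.2° = 97.8°.
Band runs from -57.0° eastward to +40.8°.

97.8°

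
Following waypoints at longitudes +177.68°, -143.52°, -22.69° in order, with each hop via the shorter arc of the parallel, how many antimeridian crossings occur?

1

Leg 1: +177.68° → -143.52°, shortest Δλ = 38.8° (east) — crosses 180°.
Leg 2: -143.52° → -22.69°, shortest Δλ = 120.83° (east) — does not cross 180°.
Total crossings: 1.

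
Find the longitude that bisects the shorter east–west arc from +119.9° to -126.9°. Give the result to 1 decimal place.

+176.5°

Signed shortest Δλ from +119.9° to -126.9° is +113.2°.
Midpoint longitude = +119.9° + (+113.2°)/2 = +119.9° + 56.6° = +176.5°.
(The naïve average (+119.9 + -126.9)/2 = -3.5° is on the wrong side of the globe.)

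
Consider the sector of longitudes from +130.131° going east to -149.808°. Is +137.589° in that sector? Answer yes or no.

Yes

Band width going east from +130.131° to -149.808°: ((-149.808 − 130.131) mod 360) = 80.061°.
Offset of +137.589° east of the west edge: ((137.589 − 130.131) mod 360) = 7.458°.
7.458° ≤ 80.061° ⇒ inside.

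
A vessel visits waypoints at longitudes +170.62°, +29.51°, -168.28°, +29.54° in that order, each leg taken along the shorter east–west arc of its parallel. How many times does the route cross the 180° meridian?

Leg 1: +170.62° → +29.51°, shortest Δλ = -141.11° (west) — does not cross 180°.
Leg 2: +29.51° → -168.28°, shortest Δλ = 162.21° (east) — crosses 180°.
Leg 3: -168.28° → +29.54°, shortest Δλ = -162.18° (west) — crosses 180°.
Total crossings: 2.

2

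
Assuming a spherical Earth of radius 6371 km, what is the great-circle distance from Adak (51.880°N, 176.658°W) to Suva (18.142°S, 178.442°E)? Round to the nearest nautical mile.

Δλ = 178.442 − -176.658 = 355.100°; wrapped into (−180°, 180°]: -4.900°.
Δφ = -18.142 − 51.880 = -70.022°.
a = sin²(Δφ/2) + cos φ₁ · cos φ₂ · sin²(Δλ/2) = 0.330242.
c = 2·atan2(√a, √(1−a)) = 1.22439 rad → d = 6371·c ≈ 7800.62 km ≈ 4212.00 nmi.

4212 nmi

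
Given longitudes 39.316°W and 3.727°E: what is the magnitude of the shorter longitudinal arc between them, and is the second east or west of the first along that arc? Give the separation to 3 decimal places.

43.043° east

Raw difference: 3.727 − -39.316 = 43.043°.
Normalise into (−180°, 180°]: 43.043° stays 43.043°.
Positive ⇒ the second point lies to the east; separation 43.043°.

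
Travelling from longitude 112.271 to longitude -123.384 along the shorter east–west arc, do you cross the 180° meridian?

Naïve |-123.384 − 112.271| = 235.655° > 180°, so the shorter arc goes the other way round — across 180°.
Signed shortest Δλ = ((-123.384 − 112.271 + 180) mod 360) − 180 = 124.345°.
Going east by 124.345° from +112.271° passes through 180° before reaching -123.384°.

Yes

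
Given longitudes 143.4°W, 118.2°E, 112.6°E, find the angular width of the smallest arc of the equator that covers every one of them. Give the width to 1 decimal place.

104.0°

Sort the longitudes: -143.4°, +112.6°, +118.2°.
Eastward gaps between consecutive values (wrapping around): 256.0°, 5.6°, 98.4°.
Largest gap = 256.0° ⇒ minimal covering band is its complement: 360° − 256.0° = 104.0°.
Band runs from +112.6° eastward to -143.4°, crossing the antimeridian.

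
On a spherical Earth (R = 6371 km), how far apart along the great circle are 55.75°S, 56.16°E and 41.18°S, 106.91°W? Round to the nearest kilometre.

9119 km

Δλ = -106.91 − 56.16 = -163.07°.
Δφ = -41.18 − -55.75 = 14.57°.
a = sin²(Δφ/2) + cos φ₁ · cos φ₂ · sin²(Δλ/2) = 0.430493.
c = 2·atan2(√a, √(1−a)) = 1.43133 rad → d = 6371·c ≈ 9119.00 km.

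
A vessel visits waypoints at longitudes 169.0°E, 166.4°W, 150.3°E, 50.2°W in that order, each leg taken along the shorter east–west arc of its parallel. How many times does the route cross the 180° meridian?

Leg 1: +169.0° → -166.4°, shortest Δλ = 24.6° (east) — crosses 180°.
Leg 2: -166.4° → +150.3°, shortest Δλ = -43.3° (west) — crosses 180°.
Leg 3: +150.3° → -50.2°, shortest Δλ = 159.5° (east) — crosses 180°.
Total crossings: 3.

3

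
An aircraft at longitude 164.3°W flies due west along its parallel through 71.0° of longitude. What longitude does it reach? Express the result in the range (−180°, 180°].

Start at -164.3°; shift −71.0° → -235.3°.
-235.3° lies outside (−180°, 180°]; add 360° → +124.7°.

124.7°E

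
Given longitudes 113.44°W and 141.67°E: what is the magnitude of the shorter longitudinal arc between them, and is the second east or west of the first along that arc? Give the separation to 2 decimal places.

104.89° west

Raw difference: 141.67 − -113.44 = 255.11°.
Normalise into (−180°, 180°]: 255.11° − 360° = -104.89°.
Negative ⇒ the second point lies to the west; separation 104.89°.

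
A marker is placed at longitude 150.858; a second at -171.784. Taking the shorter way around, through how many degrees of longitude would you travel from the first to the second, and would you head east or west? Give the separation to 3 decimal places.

37.358° east

Raw difference: -171.784 − 150.858 = -322.642°.
Normalise into (−180°, 180°]: -322.642° + 360° = 37.358°.
Positive ⇒ the second point lies to the east; separation 37.358°.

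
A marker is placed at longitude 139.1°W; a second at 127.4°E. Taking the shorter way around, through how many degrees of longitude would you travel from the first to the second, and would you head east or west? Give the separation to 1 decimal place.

93.5° west

Raw difference: 127.4 − -139.1 = 266.5°.
Normalise into (−180°, 180°]: 266.5° − 360° = -93.5°.
Negative ⇒ the second point lies to the west; separation 93.5°.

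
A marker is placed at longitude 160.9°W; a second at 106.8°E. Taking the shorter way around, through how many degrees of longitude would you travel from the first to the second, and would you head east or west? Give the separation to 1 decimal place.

92.3° west

Raw difference: 106.8 − -160.9 = 267.7°.
Normalise into (−180°, 180°]: 267.7° − 360° = -92.3°.
Negative ⇒ the second point lies to the west; separation 92.3°.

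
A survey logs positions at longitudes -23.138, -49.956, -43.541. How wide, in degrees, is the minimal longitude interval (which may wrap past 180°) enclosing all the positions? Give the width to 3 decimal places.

Sort the longitudes: -49.956°, -43.541°, -23.138°.
Eastward gaps between consecutive values (wrapping around): 6.415°, 20.403°, 333.182°.
Largest gap = 333.182° ⇒ minimal covering band is its complement: 360° − 333.182° = 26.818°.
Band runs from -49.956° eastward to -23.138°.

26.818°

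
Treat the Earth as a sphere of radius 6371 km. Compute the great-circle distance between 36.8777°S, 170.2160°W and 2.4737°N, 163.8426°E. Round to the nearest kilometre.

Δλ = 163.8426 − -170.2160 = 334.0586°; wrapped into (−180°, 180°]: -25.9414°.
Δφ = 2.4737 − -36.8777 = 39.3514°.
a = sin²(Δφ/2) + cos φ₁ · cos φ₂ · sin²(Δλ/2) = 0.153626.
c = 2·atan2(√a, √(1−a)) = 0.80550 rad → d = 6371·c ≈ 5131.86 km.

5132 km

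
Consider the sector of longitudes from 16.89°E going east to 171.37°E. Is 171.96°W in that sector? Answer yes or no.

Band width going east from +16.89° to +171.37°: ((171.37 − 16.89) mod 360) = 154.48°.
Offset of -171.96° east of the west edge: ((-171.96 − 16.89) mod 360) = 171.15°.
171.15° > 154.48° ⇒ outside.

No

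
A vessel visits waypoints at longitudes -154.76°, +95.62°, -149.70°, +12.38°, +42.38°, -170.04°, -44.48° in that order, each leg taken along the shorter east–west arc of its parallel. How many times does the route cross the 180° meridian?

Leg 1: -154.76° → +95.62°, shortest Δλ = -109.62° (west) — crosses 180°.
Leg 2: +95.62° → -149.70°, shortest Δλ = 114.68° (east) — crosses 180°.
Leg 3: -149.70° → +12.38°, shortest Δλ = 162.08° (east) — does not cross 180°.
Leg 4: +12.38° → +42.38°, shortest Δλ = 30.0° (east) — does not cross 180°.
Leg 5: +42.38° → -170.04°, shortest Δλ = 147.58° (east) — crosses 180°.
Leg 6: -170.04° → -44.48°, shortest Δλ = 125.56° (east) — does not cross 180°.
Total crossings: 3.

3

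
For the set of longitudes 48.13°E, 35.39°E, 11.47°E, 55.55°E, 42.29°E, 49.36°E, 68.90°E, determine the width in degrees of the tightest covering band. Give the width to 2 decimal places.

Sort the longitudes: +11.47°, +35.39°, +42.29°, +48.13°, +49.36°, +55.55°, +68.90°.
Eastward gaps between consecutive values (wrapping around): 23.92°, 6.90°, 5.84°, 1.23°, 6.19°, 13.35°, 302.57°.
Largest gap = 302.57° ⇒ minimal covering band is its complement: 360° − 302.57° = 57.43°.
Band runs from +11.47° eastward to +68.90°.

57.43°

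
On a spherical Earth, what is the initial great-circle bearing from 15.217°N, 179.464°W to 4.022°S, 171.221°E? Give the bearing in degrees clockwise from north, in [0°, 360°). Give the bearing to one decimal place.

206.3°

Δλ = 171.221 − -179.464 = 350.685°; wrapped into (−180°, 180°]: -9.315°.
θ = atan2( sin Δλ · cos φ₂ , cos φ₁ · sin φ₂ − sin φ₁ · cos φ₂ · cos Δλ )
  = atan2(-0.16146, -0.32606) = -153.655° → normalised to [0°, 360°): 206.345°.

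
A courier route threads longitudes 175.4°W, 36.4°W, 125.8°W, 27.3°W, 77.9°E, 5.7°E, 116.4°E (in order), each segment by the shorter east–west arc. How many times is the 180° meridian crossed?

Leg 1: -175.4° → -36.4°, shortest Δλ = 139.0° (east) — does not cross 180°.
Leg 2: -36.4° → -125.8°, shortest Δλ = -89.4° (west) — does not cross 180°.
Leg 3: -125.8° → -27.3°, shortest Δλ = 98.5° (east) — does not cross 180°.
Leg 4: -27.3° → +77.9°, shortest Δλ = 105.2° (east) — does not cross 180°.
Leg 5: +77.9° → +5.7°, shortest Δλ = -72.2° (west) — does not cross 180°.
Leg 6: +5.7° → +116.4°, shortest Δλ = 110.7° (east) — does not cross 180°.
Total crossings: 0.

0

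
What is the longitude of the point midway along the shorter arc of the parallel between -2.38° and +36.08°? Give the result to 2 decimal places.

Signed shortest Δλ from -2.38° to +36.08° is +38.46°.
Midpoint longitude = -2.38° + (+38.46°)/2 = -2.38° + 19.23° = +16.85°.

+16.85°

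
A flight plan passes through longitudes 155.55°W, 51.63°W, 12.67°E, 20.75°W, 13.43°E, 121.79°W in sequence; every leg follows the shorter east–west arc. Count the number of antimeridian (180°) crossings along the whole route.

0

Leg 1: -155.55° → -51.63°, shortest Δλ = 103.92° (east) — does not cross 180°.
Leg 2: -51.63° → +12.67°, shortest Δλ = 64.3° (east) — does not cross 180°.
Leg 3: +12.67° → -20.75°, shortest Δλ = -33.42° (west) — does not cross 180°.
Leg 4: -20.75° → +13.43°, shortest Δλ = 34.18° (east) — does not cross 180°.
Leg 5: +13.43° → -121.79°, shortest Δλ = -135.22° (west) — does not cross 180°.
Total crossings: 0.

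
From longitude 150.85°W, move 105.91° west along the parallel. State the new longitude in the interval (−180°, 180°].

Start at -150.85°; shift −105.91° → -256.76°.
-256.76° lies outside (−180°, 180°]; add 360° → +103.24°.

103.24°E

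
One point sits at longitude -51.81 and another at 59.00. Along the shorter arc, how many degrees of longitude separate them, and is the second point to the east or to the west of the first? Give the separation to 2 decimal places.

110.81° east

Raw difference: 59.00 − -51.81 = 110.81°.
Normalise into (−180°, 180°]: 110.81° stays 110.81°.
Positive ⇒ the second point lies to the east; separation 110.81°.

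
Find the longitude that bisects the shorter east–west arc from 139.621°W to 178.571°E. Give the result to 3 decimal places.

Signed shortest Δλ from -139.621° to +178.571° is -41.808°.
Midpoint longitude = -139.621° + (-41.808°)/2 = -139.621° − 20.904° = -160.525°.
(The naïve average (-139.621 + +178.571)/2 = 19.475° is on the wrong side of the globe.)

160.525°W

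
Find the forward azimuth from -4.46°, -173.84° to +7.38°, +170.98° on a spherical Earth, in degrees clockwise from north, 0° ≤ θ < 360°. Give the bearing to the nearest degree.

Δλ = 170.98 − -173.84 = 344.82°; wrapped into (−180°, 180°]: -15.18°.
θ = atan2( sin Δλ · cos φ₂ , cos φ₁ · sin φ₂ − sin φ₁ · cos φ₂ · cos Δλ )
  = atan2(-0.25968, 0.20249) = -52.055° → normalised to [0°, 360°): 307.945°.

308°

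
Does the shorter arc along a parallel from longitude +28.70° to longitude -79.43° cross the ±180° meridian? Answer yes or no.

Signed shortest Δλ = ((-79.43 − 28.70 + 180) mod 360) − 180 = -108.13°.
Going west by 108.13° from +28.70° reaches -79.43° without touching 180°.

No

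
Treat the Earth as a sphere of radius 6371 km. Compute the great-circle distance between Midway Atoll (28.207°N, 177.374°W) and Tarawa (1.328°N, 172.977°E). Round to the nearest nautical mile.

Δλ = 172.977 − -177.374 = 350.351°; wrapped into (−180°, 180°]: -9.649°.
Δφ = 1.328 − 28.207 = -26.879°.
a = sin²(Δφ/2) + cos φ₁ · cos φ₂ · sin²(Δλ/2) = 0.060250.
c = 2·atan2(√a, √(1−a)) = 0.49599 rad → d = 6371·c ≈ 3159.93 km ≈ 1706.23 nmi.

1706 nmi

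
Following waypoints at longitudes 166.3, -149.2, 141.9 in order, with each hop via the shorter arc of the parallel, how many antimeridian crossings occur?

Leg 1: +166.3° → -149.2°, shortest Δλ = 44.5° (east) — crosses 180°.
Leg 2: -149.2° → +141.9°, shortest Δλ = -68.9° (west) — crosses 180°.
Total crossings: 2.

2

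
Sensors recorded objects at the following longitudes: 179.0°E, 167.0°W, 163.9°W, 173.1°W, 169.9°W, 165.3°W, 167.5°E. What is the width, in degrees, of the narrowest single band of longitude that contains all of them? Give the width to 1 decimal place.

Sort the longitudes: -173.1°, -169.9°, -167.0°, -165.3°, -163.9°, +167.5°, +179.0°.
Eastward gaps between consecutive values (wrapping around): 3.2°, 2.9°, 1.7°, 1.4°, 331.4°, 11.5°, 7.9°.
Largest gap = 331.4° ⇒ minimal covering band is its complement: 360° − 331.4° = 28.6°.
Band runs from +167.5° eastward to -163.9°, crossing the antimeridian.

28.6°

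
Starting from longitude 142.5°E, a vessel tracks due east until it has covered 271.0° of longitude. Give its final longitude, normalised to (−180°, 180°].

53.5°E

Start at +142.5°; shift +271.0° → +413.5°.
+413.5° lies outside (−180°, 180°]; subtract 360° → +53.5°.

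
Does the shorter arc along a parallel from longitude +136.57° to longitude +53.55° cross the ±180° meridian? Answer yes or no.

No

Signed shortest Δλ = ((53.55 − 136.57 + 180) mod 360) − 180 = -83.02°.
Going west by 83.02° from +136.57° reaches +53.55° without touching 180°.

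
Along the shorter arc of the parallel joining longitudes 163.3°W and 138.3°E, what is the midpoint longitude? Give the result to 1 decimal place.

Signed shortest Δλ from -163.3° to +138.3° is -58.4°.
Midpoint longitude = -163.3° + (-58.4°)/2 = -163.3° − 29.2° = -192.5°.
Normalise into (−180°, 180°]: +167.5°.
(The naïve average (-163.3 + +138.3)/2 = -12.5° is on the wrong side of the globe.)

167.5°E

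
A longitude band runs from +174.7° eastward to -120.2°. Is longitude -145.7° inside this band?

Band width going east from +174.7° to -120.2°: ((-120.2 − 174.7) mod 360) = 65.1°.
Offset of -145.7° east of the west edge: ((-145.7 − 174.7) mod 360) = 39.6°.
39.6° ≤ 65.1° ⇒ inside.

Yes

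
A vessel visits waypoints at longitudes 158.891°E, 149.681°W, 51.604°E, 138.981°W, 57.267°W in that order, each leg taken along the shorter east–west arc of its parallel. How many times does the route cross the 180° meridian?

Leg 1: +158.891° → -149.681°, shortest Δλ = 51.428° (east) — crosses 180°.
Leg 2: -149.681° → +51.604°, shortest Δλ = -158.715° (west) — crosses 180°.
Leg 3: +51.604° → -138.981°, shortest Δλ = 169.415° (east) — crosses 180°.
Leg 4: -138.981° → -57.267°, shortest Δλ = 81.714° (east) — does not cross 180°.
Total crossings: 3.

3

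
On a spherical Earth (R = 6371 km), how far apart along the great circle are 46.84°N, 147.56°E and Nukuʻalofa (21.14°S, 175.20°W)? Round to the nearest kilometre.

8432 km

Δλ = -175.20 − 147.56 = -322.76°; wrapped into (−180°, 180°]: 37.24°.
Δφ = -21.14 − 46.84 = -67.98°.
a = sin²(Δφ/2) + cos φ₁ · cos φ₂ · sin²(Δλ/2) = 0.377577.
c = 2·atan2(√a, √(1−a)) = 1.32344 rad → d = 6371·c ≈ 8431.61 km.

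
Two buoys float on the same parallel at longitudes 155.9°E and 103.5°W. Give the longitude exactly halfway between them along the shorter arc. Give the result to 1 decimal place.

153.8°W

Signed shortest Δλ from +155.9° to -103.5° is +100.6°.
Midpoint longitude = +155.9° + (+100.6°)/2 = +155.9° + 50.3° = +206.2°.
Normalise into (−180°, 180°]: -153.8°.
(The naïve average (+155.9 + -103.5)/2 = 26.2° is on the wrong side of the globe.)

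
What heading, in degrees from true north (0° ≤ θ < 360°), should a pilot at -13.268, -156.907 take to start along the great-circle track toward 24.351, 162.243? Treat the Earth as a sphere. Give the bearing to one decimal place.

313.2°

Δλ = 162.243 − -156.907 = 319.150°; wrapped into (−180°, 180°]: -40.850°.
θ = atan2( sin Δλ · cos φ₂ , cos φ₁ · sin φ₂ − sin φ₁ · cos φ₂ · cos Δλ )
  = atan2(-0.59589, 0.55948) = -46.805° → normalised to [0°, 360°): 313.195°.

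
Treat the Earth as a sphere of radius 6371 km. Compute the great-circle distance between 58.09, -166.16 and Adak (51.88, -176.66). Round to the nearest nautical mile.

Δλ = -176.66 − -166.16 = -10.50°.
Δφ = 51.88 − 58.09 = -6.21°.
a = sin²(Δφ/2) + cos φ₁ · cos φ₂ · sin²(Δλ/2) = 0.005666.
c = 2·atan2(√a, √(1−a)) = 0.15069 rad → d = 6371·c ≈ 960.03 km ≈ 518.37 nmi.

518 nmi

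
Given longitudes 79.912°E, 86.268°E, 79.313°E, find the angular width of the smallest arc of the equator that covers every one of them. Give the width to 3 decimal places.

Sort the longitudes: +79.313°, +79.912°, +86.268°.
Eastward gaps between consecutive values (wrapping around): 0.599°, 6.356°, 353.045°.
Largest gap = 353.045° ⇒ minimal covering band is its complement: 360° − 353.045° = 6.955°.
Band runs from +79.313° eastward to +86.268°.

6.955°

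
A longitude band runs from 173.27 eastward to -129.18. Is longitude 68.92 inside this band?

Band width going east from +173.27° to -129.18°: ((-129.18 − 173.27) mod 360) = 57.55°.
Offset of +68.92° east of the west edge: ((68.92 − 173.27) mod 360) = 255.65°.
255.65° > 57.55° ⇒ outside.

No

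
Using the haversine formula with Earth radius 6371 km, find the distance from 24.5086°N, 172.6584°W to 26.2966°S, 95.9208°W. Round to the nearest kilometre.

Δλ = -95.9208 − -172.6584 = 76.7376°.
Δφ = -26.2966 − 24.5086 = -50.8052°.
a = sin²(Δφ/2) + cos φ₁ · cos φ₂ · sin²(Δλ/2) = 0.498319.
c = 2·atan2(√a, √(1−a)) = 1.56743 rad → d = 6371·c ≈ 9986.13 km.

9986 km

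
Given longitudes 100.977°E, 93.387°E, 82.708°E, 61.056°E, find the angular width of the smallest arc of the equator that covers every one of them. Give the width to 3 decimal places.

Sort the longitudes: +61.056°, +82.708°, +93.387°, +100.977°.
Eastward gaps between consecutive values (wrapping around): 21.652°, 10.679°, 7.590°, 320.079°.
Largest gap = 320.079° ⇒ minimal covering band is its complement: 360° − 320.079° = 39.921°.
Band runs from +61.056° eastward to +100.977°.

39.921°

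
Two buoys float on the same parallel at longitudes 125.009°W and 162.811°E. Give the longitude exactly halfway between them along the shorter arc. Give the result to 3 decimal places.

Signed shortest Δλ from -125.009° to +162.811° is -72.180°.
Midpoint longitude = -125.009° + (-72.180°)/2 = -125.009° − 36.090° = -161.099°.
(The naïve average (-125.009 + +162.811)/2 = 18.901° is on the wrong side of the globe.)

161.099°W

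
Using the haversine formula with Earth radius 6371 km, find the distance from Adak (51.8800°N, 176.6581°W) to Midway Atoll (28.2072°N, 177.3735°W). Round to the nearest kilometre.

Δλ = -177.3735 − -176.6581 = -0.7154°.
Δφ = 28.2072 − 51.8800 = -23.6728°.
a = sin²(Δφ/2) + cos φ₁ · cos φ₂ · sin²(Δλ/2) = 0.042095.
c = 2·atan2(√a, √(1−a)) = 0.41327 rad → d = 6371·c ≈ 2632.97 km.

2633 km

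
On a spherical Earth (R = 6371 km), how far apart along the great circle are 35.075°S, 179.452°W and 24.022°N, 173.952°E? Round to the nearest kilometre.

6608 km

Δλ = 173.952 − -179.452 = 353.404°; wrapped into (−180°, 180°]: -6.596°.
Δφ = 24.022 − -35.075 = 59.097°.
a = sin²(Δφ/2) + cos φ₁ · cos φ₂ · sin²(Δλ/2) = 0.245681.
c = 2·atan2(√a, √(1−a)) = 1.03719 rad → d = 6371·c ≈ 6607.96 km.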